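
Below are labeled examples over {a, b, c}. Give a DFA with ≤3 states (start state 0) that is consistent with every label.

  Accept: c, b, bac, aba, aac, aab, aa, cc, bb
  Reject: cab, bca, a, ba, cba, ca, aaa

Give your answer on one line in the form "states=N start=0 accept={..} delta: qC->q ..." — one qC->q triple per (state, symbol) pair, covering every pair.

Fold the examples into a partial DFA from state 0: repeatedly fix the first undefined (state, symbol) met by the shortest-then-alphabetical prefix, trying targets in increasing order and rejecting any under which an Accept and a Reject string meet in one state with the same remainder; add a state when all current targets are rejected. Accepting states are where Accept strings end.
a: 0a undefined. 0a->0: no, aba/ba meet in 0 with "ba" left. Open state 1: 0a->1.
b: 0b undefined. 0b->0: ok.
c: 0c undefined. 0c->0: ok.
aa: 1a undefined. 1a->0: ok.
ab: 1b undefined. 1b->0: no, c/cab meet in 0. 1b->1: ok.
bac: 1c undefined. 1c->0: ok.
All examples now run through 2 states with every (state, symbol) defined. Accept strings end in {0}, Reject strings end in {1}; accept={0}.

states=2 start=0 accept={0} delta: 0a->1 0b->0 0c->0 1a->0 1b->1 1c->0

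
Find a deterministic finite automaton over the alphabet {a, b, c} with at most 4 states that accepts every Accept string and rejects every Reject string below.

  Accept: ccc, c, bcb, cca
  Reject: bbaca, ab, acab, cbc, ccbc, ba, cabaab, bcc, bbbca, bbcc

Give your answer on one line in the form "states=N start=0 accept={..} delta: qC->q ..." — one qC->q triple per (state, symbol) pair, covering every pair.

State merging on the prefix tree: take the shortest (then alphabetical) example prefix whose next move is undefined and point that move at state 0, else 1, else 2, ...; a target is out if some Accept/Reject pair would then sit in one state with the same input left (inseparable). If every existing state is out, open a new one.
a: 0a undefined. 0a->0: ok.
b: 0b undefined. 0b->0: ok.
c: 0c undefined. 0c->0: no, ccc/bbaca meet in 0. Open state 1: 0c->1.
ca: 1a undefined. 1a->0: ok.
cb: 1b undefined. 1b->0: no, c/cbc meet in 1. 1b->1: ok.
cc: 1c undefined. 1c->0: no, ccc/ccbc meet in 1. 1c->1: no, ccc/cbc meet in 1. Open state 2: 1c->2.
cca: 2a undefined. 2a->0: no, cca/bbaca meet in 0. 2a->1: ok.
ccb: 2b undefined. 2b->0: no, c/ccbc meet in 1. 2b->1: ok.
ccc: 2c undefined. 2c->0: no, ccc/bbaca meet in 0. 2c->1: ok.
All examples now run through 3 states with every (state, symbol) defined. Accept strings end in {1}, Reject strings end in {0,2}; accept={1}.

states=3 start=0 accept={1} delta: 0a->0 0b->0 0c->1 1a->0 1b->1 1c->2 2a->1 2b->1 2c->1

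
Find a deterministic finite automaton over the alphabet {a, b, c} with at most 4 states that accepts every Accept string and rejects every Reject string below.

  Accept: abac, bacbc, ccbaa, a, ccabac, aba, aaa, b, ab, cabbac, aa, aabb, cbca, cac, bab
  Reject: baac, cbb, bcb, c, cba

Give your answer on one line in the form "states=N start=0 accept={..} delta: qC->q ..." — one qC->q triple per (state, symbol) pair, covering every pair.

states=4 start=0 accept={0,1,3} delta: 0a->0 0b->1 0c->2 1a->3 1b->3 1c->2 2a->2 2b->2 2c->0 3a->0 3b->0 3c->1

Fold the examples into a partial DFA from state 0: repeatedly fix the first undefined (state, symbol) met by the shortest-then-alphabetical prefix, trying targets in increasing order and rejecting any under which an Accept and a Reject string meet in one state with the same remainder; add a state when all current targets are rejected. Accepting states are where Accept strings end.
a: 0a undefined. 0a->0: ok.
b: 0b undefined. 0b->0: no, abac/baac meet in 0 with "c" left. Open state 1: 0b->1.
c: 0c undefined. 0c->0: no, a/c meet in 0. 0c->1: no, b/c meet in 1. Open state 2: 0c->2.
ba: 1a undefined. 1a->0: no, abac/baac meet in 2. 1a->1: no, abac/baac meet in 1 with "c" left. 1a->2: no, aba/c meet in 2. Open state 3: 1a->3.
bc: 1c undefined. 1c->0: no, b/bcb meet in 1. 1c->1: no, aabb/bcb meet in 1 with "b" left. 1c->2: ok.
ca: 2a undefined. 2a->0: no, cac/c meet in 2. 2a->1: no, cac/c meet in 2. 2a->2: ok.
cb: 2b undefined. 2b->0: no, a/bcb meet in 0. 2b->1: no, aba/cba meet in 3. 2b->2: ok.
cc: 2c undefined. 2c->0: ok.
baa: 3a undefined. 3a->0: ok.
bab: 3b undefined. 3b->0: ok.
bac: 3c undefined. 3c->0: no, bacbc/baac meet in 2. 3c->1: ok.
aabb: 1b undefined. 1b->0: no, bacbc/baac meet in 2. 1b->1: no, bacbc/baac meet in 2. 1b->2: no, aabb/baac meet in 2. 1b->3: ok.
All examples now run through 4 states with every (state, symbol) defined. Accept strings end in {0,1,3}, Reject strings end in {2}; accept={0,1,3}.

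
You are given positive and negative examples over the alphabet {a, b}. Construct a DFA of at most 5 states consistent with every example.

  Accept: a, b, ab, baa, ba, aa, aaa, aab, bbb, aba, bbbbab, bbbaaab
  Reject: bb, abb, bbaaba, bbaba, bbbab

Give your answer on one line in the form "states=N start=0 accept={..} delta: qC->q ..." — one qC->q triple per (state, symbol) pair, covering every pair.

Grow the machine one transition at a time. Run the examples from 0; the earliest place one falls off (shortest prefix, ties alphabetical) gets sent to the lowest-numbered state that keeps every Accept/Reject pair distinguishable — a pair clashes when both reach the same state with identical unread suffix — and to a fresh state only if none does.
a: 0a undefined. 0a->0: ok.
b: 0b undefined. 0b->0: no, a/bb meet in 0. Open state 1: 0b->1.
ba: 1a undefined. 1a->0: ok.
bb: 1b undefined. 1b->0: no, a/bb meet in 0. 1b->1: no, a/bbaaba meet in 0. Open state 2: 1b->2.
bba: 2a undefined. 2a->0: no, a/bbaaba meet in 0. 2a->1: no, a/bbaaba meet in 0. 2a->2: ok.
bbb: 2b undefined. 2b->0: no, a/bbaaba meet in 0. 2b->1: no, a/bbaaba meet in 0. 2b->2: no, bbb/bb meet in 2. Open state 3: 2b->3.
bbba: 3a undefined. 3a->0: no, a/bbaaba meet in 0. 3a->1: no, b/bbaaba meet in 1. 3a->2: no, bbb/bbbab meet in 3. 3a->3: no, bbb/bbaaba meet in 3. Open state 4: 3a->4.
bbbb: 3b undefined. 3b->0: ok.
bbbaa: 4a undefined. 4a->0: ok.
bbbab: 4b undefined. 4b->0: no, a/bbbab meet in 0. 4b->1: no, b/bbbab meet in 1. 4b->2: ok.
All examples now run through 5 states with every (state, symbol) defined. Accept strings end in {0,1,3}, Reject strings end in {2,4}; accept={0,1,3}.

states=5 start=0 accept={0,1,3} delta: 0a->0 0b->1 1a->0 1b->2 2a->2 2b->3 3a->4 3b->0 4a->0 4b->2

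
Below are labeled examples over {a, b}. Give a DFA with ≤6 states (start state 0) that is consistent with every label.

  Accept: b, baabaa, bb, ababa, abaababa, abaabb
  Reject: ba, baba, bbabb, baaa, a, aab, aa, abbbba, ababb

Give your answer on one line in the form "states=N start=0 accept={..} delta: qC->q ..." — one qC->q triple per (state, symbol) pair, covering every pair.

states=5 start=0 accept={0,4} delta: 0a->1 0b->0 1a->1 1b->2 2a->3 2b->1 3a->4 3b->3 4a->3 4b->4

Grow the machine one transition at a time. Run the examples from 0; the earliest place one falls off (shortest prefix, ties alphabetical) gets sent to the lowest-numbered state that keeps every Accept/Reject pair distinguishable — a pair clashes when both reach the same state with identical unread suffix — and to a fresh state only if none does.
a: 0a undefined. 0a->0: no, b/aab meet in 0 with "b" left. Open state 1: 0a->1.
b: 0b undefined. 0b->0: ok.
aa: 1a undefined. 1a->0: no, b/aab meet in 0. 1a->1: ok.
ab: 1b undefined. 1b->0: no, b/bbabb meet in 0. 1b->1: no, baabaa/ba meet in 1. Open state 2: 1b->2.
aba: 2a undefined. 2a->0: no, b/baba meet in 0. 2a->1: no, baabaa/ba meet in 1. 2a->2: no, baabaa/baba meet in 2. Open state 3: 2a->3.
abb: 2b undefined. 2b->0: no, b/bbabb meet in 0. 2b->1: ok.
abaa: 3a undefined. 3a->0: no, abaababa/baba meet in 3. 3a->1: no, baabaa/ba meet in 1. 3a->2: no, baabaa/aab meet in 2. 3a->3: no, baabaa/baba meet in 3. Open state 4: 3a->4.
abab: 3b undefined. 3b->0: no, b/ababb meet in 0. 3b->1: no, ababa/ba meet in 1. 3b->2: no, ababa/baba meet in 3. 3b->3: ok.
abaab: 4b undefined. 4b->0: no, abaababa/baba meet in 3. 4b->1: no, abaababa/baba meet in 3. 4b->2: no, abaabb/ba meet in 1. 4b->3: no, abaabb/baba meet in 3. 4b->4: ok.
abaaba: 4a undefined. 4a->0: no, abaababa/ba meet in 1. 4a->1: no, abaababa/baba meet in 3. 4a->2: no, abaababa/ba meet in 1. 4a->3: ok.
All examples now run through 5 states with every (state, symbol) defined. Accept strings end in {0,4}, Reject strings end in {1,2,3}; accept={0,4}.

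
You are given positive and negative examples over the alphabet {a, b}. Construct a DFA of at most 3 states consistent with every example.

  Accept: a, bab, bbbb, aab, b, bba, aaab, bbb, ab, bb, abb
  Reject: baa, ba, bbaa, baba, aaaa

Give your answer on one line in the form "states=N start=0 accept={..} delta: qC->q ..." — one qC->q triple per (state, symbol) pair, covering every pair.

Fold the examples into a partial DFA from state 0: repeatedly fix the first undefined (state, symbol) met by the shortest-then-alphabetical prefix, trying targets in increasing order and rejecting any under which an Accept and a Reject string meet in one state with the same remainder; add a state when all current targets are rejected. Accepting states are where Accept strings end.
a: 0a undefined. 0a->0: no, a/aaaa meet in 0. Open state 1: 0a->1.
b: 0b undefined. 0b->0: no, a/ba meet in 1. 0b->1: ok.
aa: 1a undefined. 1a->0: no, a/baa meet in 1. 1a->1: no, a/baa meet in 1. Open state 2: 1a->2.
ab: 1b undefined. 1b->0: ok.
aaa: 2a undefined. 2a->0: no, a/aaaa meet in 1. 2a->1: no, a/baa meet in 1. 2a->2: ok.
aab: 2b undefined. 2b->0: no, a/baba meet in 1. 2b->1: ok.
All examples now run through 3 states with every (state, symbol) defined. Accept strings end in {0,1}, Reject strings end in {2}; accept={0,1}.

states=3 start=0 accept={0,1} delta: 0a->1 0b->1 1a->2 1b->0 2a->2 2b->1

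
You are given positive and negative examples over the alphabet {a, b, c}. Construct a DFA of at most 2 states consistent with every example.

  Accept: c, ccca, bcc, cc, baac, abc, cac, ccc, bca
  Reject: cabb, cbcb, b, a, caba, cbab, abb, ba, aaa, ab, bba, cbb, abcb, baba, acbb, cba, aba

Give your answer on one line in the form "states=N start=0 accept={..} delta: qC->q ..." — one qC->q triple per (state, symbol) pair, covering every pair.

Fold the examples into a partial DFA from state 0: repeatedly fix the first undefined (state, symbol) met by the shortest-then-alphabetical prefix, trying targets in increasing order and rejecting any under which an Accept and a Reject string meet in one state with the same remainder; add a state when all current targets are rejected. Accepting states are where Accept strings end.
a: 0a undefined. 0a->0: ok.
b: 0b undefined. 0b->0: ok.
c: 0c undefined. 0c->0: no, c/cabb meet in 0. Open state 1: 0c->1.
ca: 1a undefined. 1a->0: no, bca/cabb meet in 0. 1a->1: ok.
cb: 1b undefined. 1b->0: ok.
cc: 1c undefined. 1c->0: no, bcc/cabb meet in 0. 1c->1: ok.
All examples now run through 2 states with every (state, symbol) defined. Accept strings end in {1}, Reject strings end in {0}; accept={1}.

states=2 start=0 accept={1} delta: 0a->0 0b->0 0c->1 1a->1 1b->0 1c->1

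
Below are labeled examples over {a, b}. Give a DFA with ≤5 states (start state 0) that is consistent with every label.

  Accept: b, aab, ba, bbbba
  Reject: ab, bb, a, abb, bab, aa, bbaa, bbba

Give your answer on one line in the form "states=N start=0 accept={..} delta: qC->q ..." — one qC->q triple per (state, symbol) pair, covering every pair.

Grow the machine one transition at a time. Run the examples from 0; the earliest place one falls off (shortest prefix, ties alphabetical) gets sent to the lowest-numbered state that keeps every Accept/Reject pair distinguishable — a pair clashes when both reach the same state with identical unread suffix — and to a fresh state only if none does.
a: 0a undefined. 0a->0: no, b/ab meet in 0 with "b" left. Open state 1: 0a->1.
b: 0b undefined. 0b->0: no, b/bb meet in 0. 0b->1: no, b/a meet in 1. Open state 2: 0b->2.
aa: 1a undefined. 1a->0: ok.
ab: 1b undefined. 1b->0: no, b/abb meet in 2. 1b->1: ok.
ba: 2a undefined. 2a->0: no, b/bab meet in 2. 2a->1: no, ba/ab meet in 1. 2a->2: ok.
bb: 2b undefined. 2b->0: no, b/bbba meet in 2. 2b->1: no, bbbba/aa meet in 0. 2b->2: no, b/bb meet in 2. Open state 3: 2b->3.
bba: 3a undefined. 3a->0: ok.
bbb: 3b undefined. 3b->0: ok.
All examples now run through 4 states with every (state, symbol) defined. Accept strings end in {2}, Reject strings end in {0,1,3}; accept={2}.

states=4 start=0 accept={2} delta: 0a->1 0b->2 1a->0 1b->1 2a->2 2b->3 3a->0 3b->0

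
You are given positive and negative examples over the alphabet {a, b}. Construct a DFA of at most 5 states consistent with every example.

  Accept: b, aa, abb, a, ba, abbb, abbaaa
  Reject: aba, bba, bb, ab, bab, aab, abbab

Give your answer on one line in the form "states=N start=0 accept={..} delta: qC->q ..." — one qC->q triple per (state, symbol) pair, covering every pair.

states=4 start=0 accept={1,3} delta: 0a->1 0b->1 1a->1 1b->2 2a->0 2b->3 3a->1 3b->1

Fold the examples into a partial DFA from state 0: repeatedly fix the first undefined (state, symbol) met by the shortest-then-alphabetical prefix, trying targets in increasing order and rejecting any under which an Accept and a Reject string meet in one state with the same remainder; add a state when all current targets are rejected. Accepting states are where Accept strings end.
a: 0a undefined. 0a->0: no, b/ab meet in 0 with "b" left. Open state 1: 0a->1.
b: 0b undefined. 0b->0: no, b/bb meet in 0. 0b->1: ok.
aa: 1a undefined. 1a->0: no, b/bab meet in 1. 1a->1: ok.
ab: 1b undefined. 1b->0: no, b/aba meet in 1. 1b->1: no, b/aba meet in 1. Open state 2: 1b->2.
aba: 2a undefined. 2a->0: ok.
abb: 2b undefined. 2b->0: no, abb/aba meet in 0. 2b->1: no, abbb/bb meet in 2. 2b->2: no, b/abbab meet in 1. Open state 3: 2b->3.
abba: 3a undefined. 3a->0: no, b/abbab meet in 1. 3a->1: ok.
abbb: 3b undefined. 3b->0: no, abbb/aba meet in 0. 3b->1: ok.
All examples now run through 4 states with every (state, symbol) defined. Accept strings end in {1,3}, Reject strings end in {0,2}; accept={1,3}.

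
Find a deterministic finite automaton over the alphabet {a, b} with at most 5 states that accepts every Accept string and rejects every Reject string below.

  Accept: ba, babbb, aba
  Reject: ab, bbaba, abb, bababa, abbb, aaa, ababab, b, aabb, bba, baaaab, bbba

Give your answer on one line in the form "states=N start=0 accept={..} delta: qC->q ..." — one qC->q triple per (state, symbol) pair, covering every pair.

Grow the machine one transition at a time. Run the examples from 0; the earliest place one falls off (shortest prefix, ties alphabetical) gets sent to the lowest-numbered state that keeps every Accept/Reject pair distinguishable — a pair clashes when both reach the same state with identical unread suffix — and to a fresh state only if none does.
a: 0a undefined. 0a->0: ok.
b: 0b undefined. 0b->0: no, ba/ab meet in 0. Open state 1: 0b->1.
ba: 1a undefined. 1a->0: no, ba/bababa meet in 0. 1a->1: no, ba/ab meet in 1. Open state 2: 1a->2.
bb: 1b undefined. 1b->0: no, ba/bbaba meet in 2. 1b->1: no, ba/bba meet in 2. 1b->2: no, ba/abb meet in 2. Open state 3: 1b->3.
baa: 2a undefined. 2a->0: ok.
bab: 2b undefined. 2b->0: no, ba/bababa meet in 2. 2b->1: no, ba/bababa meet in 2. 2b->2: no, ba/bababa meet in 2. 2b->3: ok.
bba: 3a undefined. 3a->0: no, ba/bbaba meet in 2. 3a->1: ok.
bbb: 3b undefined. 3b->0: no, babbb/ab meet in 1. 3b->1: no, ba/bbba meet in 2. 3b->2: no, ba/abbb meet in 2. 3b->3: no, babbb/abb meet in 3. Open state 4: 3b->4.
bbba: 4a undefined. 4a->0: ok.
babbb: 4b undefined. 4b->0: no, babbb/aaa meet in 0. 4b->1: no, babbb/ab meet in 1. 4b->2: ok.
All examples now run through 5 states with every (state, symbol) defined. Accept strings end in {2}, Reject strings end in {0,1,3,4}; accept={2}.

states=5 start=0 accept={2} delta: 0a->0 0b->1 1a->2 1b->3 2a->0 2b->3 3a->1 3b->4 4a->0 4b->2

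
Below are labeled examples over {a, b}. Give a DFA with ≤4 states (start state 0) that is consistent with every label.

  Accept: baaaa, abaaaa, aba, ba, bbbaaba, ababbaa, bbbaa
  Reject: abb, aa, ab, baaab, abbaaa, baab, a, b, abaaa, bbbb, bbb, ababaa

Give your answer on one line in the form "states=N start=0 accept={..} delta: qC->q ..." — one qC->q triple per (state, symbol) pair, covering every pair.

Fold the examples into a partial DFA from state 0: repeatedly fix the first undefined (state, symbol) met by the shortest-then-alphabetical prefix, trying targets in increasing order and rejecting any under which an Accept and a Reject string meet in one state with the same remainder; add a state when all current targets are rejected. Accepting states are where Accept strings end.
a: 0a undefined. 0a->0: ok.
b: 0b undefined. 0b->0: no, baaaa/abb meet in 0. Open state 1: 0b->1.
ba: 1a undefined. 1a->0: no, baaaa/aa meet in 0. 1a->1: no, baaaa/ab meet in 1. Open state 2: 1a->2.
bb: 1b undefined. 1b->0: ok.
baa: 2a undefined. 2a->0: no, baaaa/abb meet in 0. 2a->1: no, baaaa/ab meet in 1. 2a->2: no, baaaa/abaaa meet in 2. Open state 3: 2a->3.
abab: 2b undefined. 2b->0: ok.
baaa: 3a undefined. 3a->0: no, baaaa/abb meet in 0. 3a->1: ok.
baab: 3b undefined. 3b->0: no, bbbaaba/abb meet in 0. 3b->1: ok.
All examples now run through 4 states with every (state, symbol) defined. Accept strings end in {2,3}, Reject strings end in {0,1}; accept={2,3}.

states=4 start=0 accept={2,3} delta: 0a->0 0b->1 1a->2 1b->0 2a->3 2b->0 3a->1 3b->1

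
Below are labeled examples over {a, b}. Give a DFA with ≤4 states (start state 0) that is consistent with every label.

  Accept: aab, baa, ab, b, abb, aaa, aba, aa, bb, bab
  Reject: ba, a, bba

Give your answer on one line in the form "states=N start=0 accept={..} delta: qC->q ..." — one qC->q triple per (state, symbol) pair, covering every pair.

Fold the examples into a partial DFA from state 0: repeatedly fix the first undefined (state, symbol) met by the shortest-then-alphabetical prefix, trying targets in increasing order and rejecting any under which an Accept and a Reject string meet in one state with the same remainder; add a state when all current targets are rejected. Accepting states are where Accept strings end.
a: 0a undefined. 0a->0: no, aaa/a meet in 0. Open state 1: 0a->1.
b: 0b undefined. 0b->0: ok.
aa: 1a undefined. 1a->0: no, aaa/ba meet in 1. 1a->1: no, baa/ba meet in 1. Open state 2: 1a->2.
ab: 1b undefined. 1b->0: no, aba/ba meet in 1. 1b->1: no, ab/ba meet in 1. 1b->2: ok.
aaa: 2a undefined. 2a->0: ok.
aab: 2b undefined. 2b->0: ok.
All examples now run through 3 states with every (state, symbol) defined. Accept strings end in {0,2}, Reject strings end in {1}; accept={0,2}.

states=3 start=0 accept={0,2} delta: 0a->1 0b->0 1a->2 1b->2 2a->0 2b->0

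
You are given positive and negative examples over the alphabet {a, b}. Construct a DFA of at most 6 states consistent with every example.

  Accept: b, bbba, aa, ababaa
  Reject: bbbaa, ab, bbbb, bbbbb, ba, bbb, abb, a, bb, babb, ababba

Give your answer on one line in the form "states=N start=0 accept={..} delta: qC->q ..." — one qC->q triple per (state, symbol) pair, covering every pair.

Fold the examples into a partial DFA from state 0: repeatedly fix the first undefined (state, symbol) met by the shortest-then-alphabetical prefix, trying targets in increasing order and rejecting any under which an Accept and a Reject string meet in one state with the same remainder; add a state when all current targets are rejected. Accepting states are where Accept strings end.
a: 0a undefined. 0a->0: no, b/ab meet in 0 with "b" left. Open state 1: 0a->1.
b: 0b undefined. 0b->0: no, b/bbbb meet in 0. 0b->1: no, b/a meet in 1. Open state 2: 0b->2.
aa: 1a undefined. 1a->0: ok.
ab: 1b undefined. 1b->0: no, b/abb meet in 2. 1b->1: ok.
ba: 2a undefined. 2a->0: no, aa/ba meet in 0. 2a->1: ok.
bb: 2b undefined. 2b->0: no, b/bbbbb meet in 2. 2b->1: no, bbba/ababba meet in 0. 2b->2: no, b/bbbb meet in 2. Open state 3: 2b->3.
bbb: 3b undefined. 3b->0: no, b/bbbb meet in 2. 3b->1: ok.
ababba: 3a undefined. 3a->0: no, bbba/ababba meet in 0. 3a->1: ok.
All examples now run through 4 states with every (state, symbol) defined. Accept strings end in {0,2}, Reject strings end in {1,3}; accept={0,2}.

states=4 start=0 accept={0,2} delta: 0a->1 0b->2 1a->0 1b->1 2a->1 2b->3 3a->1 3b->1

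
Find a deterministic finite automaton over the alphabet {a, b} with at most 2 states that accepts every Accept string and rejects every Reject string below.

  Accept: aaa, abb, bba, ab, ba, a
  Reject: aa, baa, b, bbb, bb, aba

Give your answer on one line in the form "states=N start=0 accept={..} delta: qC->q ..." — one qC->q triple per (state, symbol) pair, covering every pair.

states=2 start=0 accept={1} delta: 0a->1 0b->0 1a->0 1b->1

State merging on the prefix tree: take the shortest (then alphabetical) example prefix whose next move is undefined and point that move at state 0, else 1, else 2, ...; a target is out if some Accept/Reject pair would then sit in one state with the same input left (inseparable). If every existing state is out, open a new one.
a: 0a undefined. 0a->0: no, aaa/aa meet in 0. Open state 1: 0a->1.
b: 0b undefined. 0b->0: ok.
aa: 1a undefined. 1a->0: ok.
ab: 1b undefined. 1b->0: no, aaa/aba meet in 1. 1b->1: ok.
All examples now run through 2 states with every (state, symbol) defined. Accept strings end in {1}, Reject strings end in {0}; accept={1}.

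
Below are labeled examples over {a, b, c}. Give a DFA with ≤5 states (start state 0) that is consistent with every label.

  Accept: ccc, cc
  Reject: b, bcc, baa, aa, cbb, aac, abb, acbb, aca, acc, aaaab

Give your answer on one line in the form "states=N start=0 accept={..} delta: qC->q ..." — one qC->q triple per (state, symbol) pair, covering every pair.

Grow the machine one transition at a time. Run the examples from 0; the earliest place one falls off (shortest prefix, ties alphabetical) gets sent to the lowest-numbered state that keeps every Accept/Reject pair distinguishable — a pair clashes when both reach the same state with identical unread suffix — and to a fresh state only if none does.
a: 0a undefined. 0a->0: no, cc/acc meet in 0 with "cc" left. Open state 1: 0a->1.
b: 0b undefined. 0b->0: no, cc/bcc meet in 0 with "cc" left. 0b->1: ok.
c: 0c undefined. 0c->0: ok.
aa: 1a undefined. 1a->0: no, ccc/aa meet in 0. 1a->1: ok.
ab: 1b undefined. 1b->0: no, ccc/cbb meet in 0. 1b->1: ok.
ac: 1c undefined. 1c->0: no, ccc/bcc meet in 0. 1c->1: ok.
All examples now run through 2 states with every (state, symbol) defined. Accept strings end in {0}, Reject strings end in {1}; accept={0}.

states=2 start=0 accept={0} delta: 0a->1 0b->1 0c->0 1a->1 1b->1 1c->1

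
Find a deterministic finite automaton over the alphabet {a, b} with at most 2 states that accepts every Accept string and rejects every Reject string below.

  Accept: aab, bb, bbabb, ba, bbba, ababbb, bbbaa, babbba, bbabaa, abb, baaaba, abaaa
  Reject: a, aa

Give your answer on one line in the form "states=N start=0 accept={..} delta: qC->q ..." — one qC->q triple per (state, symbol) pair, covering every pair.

states=2 start=0 accept={1} delta: 0a->0 0b->1 1a->1 1b->1

Grow the machine one transition at a time. Run the examples from 0; the earliest place one falls off (shortest prefix, ties alphabetical) gets sent to the lowest-numbered state that keeps every Accept/Reject pair distinguishable — a pair clashes when both reach the same state with identical unread suffix — and to a fresh state only if none does.
a: 0a undefined. 0a->0: ok.
b: 0b undefined. 0b->0: no, aab/a meet in 0. Open state 1: 0b->1.
ba: 1a undefined. 1a->0: no, ba/a meet in 0. 1a->1: ok.
bb: 1b undefined. 1b->0: no, bb/a meet in 0. 1b->1: ok.
All examples now run through 2 states with every (state, symbol) defined. Accept strings end in {1}, Reject strings end in {0}; accept={1}.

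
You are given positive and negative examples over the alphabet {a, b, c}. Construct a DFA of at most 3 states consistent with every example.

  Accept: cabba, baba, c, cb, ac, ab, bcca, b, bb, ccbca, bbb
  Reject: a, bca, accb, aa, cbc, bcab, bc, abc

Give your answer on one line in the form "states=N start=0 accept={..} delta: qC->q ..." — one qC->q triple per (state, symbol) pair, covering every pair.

states=3 start=0 accept={1} delta: 0a->0 0b->1 0c->1 1a->1 1b->1 1c->2 2a->2 2b->0 2c->1

Grow the machine one transition at a time. Run the examples from 0; the earliest place one falls off (shortest prefix, ties alphabetical) gets sent to the lowest-numbered state that keeps every Accept/Reject pair distinguishable — a pair clashes when both reach the same state with identical unread suffix — and to a fresh state only if none does.
a: 0a undefined. 0a->0: ok.
b: 0b undefined. 0b->0: no, baba/a meet in 0. Open state 1: 0b->1.
c: 0c undefined. 0c->0: no, c/a meet in 0. 0c->1: ok.
ba: 1a undefined. 1a->0: no, baba/a meet in 0. 1a->1: ok.
bb: 1b undefined. 1b->0: no, cabba/cbc meet in 1. 1b->1: ok.
bc: 1c undefined. 1c->0: no, cabba/accb meet in 1. 1c->1: no, cabba/bca meet in 1. Open state 2: 1c->2.
bca: 2a undefined. 2a->0: no, cabba/bcab meet in 1. 2a->1: no, cabba/bca meet in 1. 2a->2: ok.
bcc: 2c undefined. 2c->0: no, bcca/a meet in 0. 2c->1: ok.
ccb: 2b undefined. 2b->0: ok.
All examples now run through 3 states with every (state, symbol) defined. Accept strings end in {1}, Reject strings end in {0,2}; accept={1}.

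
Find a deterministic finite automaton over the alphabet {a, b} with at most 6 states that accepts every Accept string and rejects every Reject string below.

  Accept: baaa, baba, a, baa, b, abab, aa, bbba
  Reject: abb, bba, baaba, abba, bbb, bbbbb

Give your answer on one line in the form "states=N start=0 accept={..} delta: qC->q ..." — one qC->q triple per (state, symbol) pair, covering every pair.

Fold the examples into a partial DFA from state 0: repeatedly fix the first undefined (state, symbol) met by the shortest-then-alphabetical prefix, trying targets in increasing order and rejecting any under which an Accept and a Reject string meet in one state with the same remainder; add a state when all current targets are rejected. Accepting states are where Accept strings end.
a: 0a undefined. 0a->0: ok.
b: 0b undefined. 0b->0: no, baaa/abb meet in 0. Open state 1: 0b->1.
ba: 1a undefined. 1a->0: no, baaa/baaba meet in 0. 1a->1: no, baba/bba meet in 1 with "ba" left. Open state 2: 1a->2.
bb: 1b undefined. 1b->0: no, a/abb meet in 0. 1b->1: no, b/abb meet in 1. 1b->2: no, baa/bba meet in 2 with "a" left. Open state 3: 1b->3.
baa: 2a undefined. 2a->0: ok.
bab: 2b undefined. 2b->0: ok.
bba: 3a undefined. 3a->0: no, baaa/bba meet in 0. 3a->1: no, b/bba meet in 1. 3a->2: ok.
bbb: 3b undefined. 3b->0: no, baaa/bbb meet in 0. 3b->1: no, b/bbb meet in 1. 3b->2: no, b/bbbbb meet in 1. 3b->3: no, bbba/bba meet in 2. Open state 4: 3b->4.
bbba: 4a undefined. 4a->0: ok.
bbbb: 4b undefined. 4b->0: no, b/bbbbb meet in 1. 4b->1: ok.
All examples now run through 5 states with every (state, symbol) defined. Accept strings end in {0,1}, Reject strings end in {2,3,4}; accept={0,1}.

states=5 start=0 accept={0,1} delta: 0a->0 0b->1 1a->2 1b->3 2a->0 2b->0 3a->2 3b->4 4a->0 4b->1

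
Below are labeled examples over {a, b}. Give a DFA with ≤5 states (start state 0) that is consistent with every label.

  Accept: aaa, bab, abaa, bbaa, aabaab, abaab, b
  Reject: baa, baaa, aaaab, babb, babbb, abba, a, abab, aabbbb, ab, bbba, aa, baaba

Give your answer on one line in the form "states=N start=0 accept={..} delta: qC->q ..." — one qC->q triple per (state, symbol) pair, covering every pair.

states=4 start=0 accept={0,2} delta: 0a->1 0b->2 1a->3 1b->1 2a->0 2b->1 3a->0 3b->1

State merging on the prefix tree: take the shortest (then alphabetical) example prefix whose next move is undefined and point that move at state 0, else 1, else 2, ...; a target is out if some Accept/Reject pair would then sit in one state with the same input left (inseparable). If every existing state is out, open a new one.
a: 0a undefined. 0a->0: no, aaa/a meet in 0. Open state 1: 0a->1.
b: 0b undefined. 0b->0: no, aaa/baaa meet in 1 with "aa" left. 0b->1: no, aaa/baa meet in 1 with "aa" left. Open state 2: 0b->2.
aa: 1a undefined. 1a->0: no, aaa/a meet in 1. 1a->1: no, aaa/a meet in 1. 1a->2: no, b/aa meet in 2. Open state 3: 1a->3.
ab: 1b undefined. 1b->0: no, abaa/aa meet in 3. 1b->1: ok.
ba: 2a undefined. 2a->0: ok.
bb: 2b undefined. 2b->0: no, bab/babbb meet in 2. 2b->1: ok.
aaa: 3a undefined. 3a->0: ok.
aab: 3b undefined. 3b->0: no, aaa/abab meet in 0. 3b->1: ok.
All examples now run through 4 states with every (state, symbol) defined. Accept strings end in {0,2}, Reject strings end in {1,3}; accept={0,2}.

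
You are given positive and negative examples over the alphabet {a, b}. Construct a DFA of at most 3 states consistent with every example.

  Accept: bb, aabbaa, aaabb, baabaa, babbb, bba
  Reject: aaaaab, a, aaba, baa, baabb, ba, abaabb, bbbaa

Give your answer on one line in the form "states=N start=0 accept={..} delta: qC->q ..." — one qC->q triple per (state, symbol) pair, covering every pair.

Grow the machine one transition at a time. Run the examples from 0; the earliest place one falls off (shortest prefix, ties alphabetical) gets sent to the lowest-numbered state that keeps every Accept/Reject pair distinguishable — a pair clashes when both reach the same state with identical unread suffix — and to a fresh state only if none does.
a: 0a undefined. 0a->0: ok.
b: 0b undefined. 0b->0: no, bb/aaaaab meet in 0. Open state 1: 0b->1.
ba: 1a undefined. 1a->0: no, bb/baabb meet in 1 with "b" left. 1a->1: ok.
bb: 1b undefined. 1b->0: no, bb/a meet in 0. 1b->1: no, bb/aaaaab meet in 1. Open state 2: 1b->2.
bba: 2a undefined. 2a->0: no, aabbaa/a meet in 0. 2a->1: no, aabbaa/aaaaab meet in 1. 2a->2: ok.
bbb: 2b undefined. 2b->0: no, babbb/aaaaab meet in 1. 2b->1: ok.
All examples now run through 3 states with every (state, symbol) defined. Accept strings end in {2}, Reject strings end in {0,1}; accept={2}.

states=3 start=0 accept={2} delta: 0a->0 0b->1 1a->1 1b->2 2a->2 2b->1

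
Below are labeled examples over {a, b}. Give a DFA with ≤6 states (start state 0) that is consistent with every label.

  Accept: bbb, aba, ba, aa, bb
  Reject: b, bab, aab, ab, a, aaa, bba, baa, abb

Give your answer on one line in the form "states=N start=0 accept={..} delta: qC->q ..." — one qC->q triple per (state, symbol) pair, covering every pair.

Fold the examples into a partial DFA from state 0: repeatedly fix the first undefined (state, symbol) met by the shortest-then-alphabetical prefix, trying targets in increasing order and rejecting any under which an Accept and a Reject string meet in one state with the same remainder; add a state when all current targets are rejected. Accepting states are where Accept strings end.
a: 0a undefined. 0a->0: no, aa/a meet in 0. Open state 1: 0a->1.
b: 0b undefined. 0b->0: no, bbb/b meet in 0. 0b->1: no, bbb/abb meet in 1 with "bb" left. Open state 2: 0b->2.
aa: 1a undefined. 1a->0: ok.
ab: 1b undefined. 1b->0: no, aba/a meet in 1. 1b->1: ok.
ba: 2a undefined. 2a->0: ok.
bb: 2b undefined. 2b->0: no, bbb/b meet in 2. 2b->1: no, bbb/ab meet in 1. 2b->2: no, bbb/b meet in 2. Open state 3: 2b->3.
bba: 3a undefined. 3a->0: no, aba/bba meet in 0. 3a->1: ok.
bbb: 3b undefined. 3b->0: ok.
All examples now run through 4 states with every (state, symbol) defined. Accept strings end in {0,3}, Reject strings end in {1,2}; accept={0,3}.

states=4 start=0 accept={0,3} delta: 0a->1 0b->2 1a->0 1b->1 2a->0 2b->3 3a->1 3b->0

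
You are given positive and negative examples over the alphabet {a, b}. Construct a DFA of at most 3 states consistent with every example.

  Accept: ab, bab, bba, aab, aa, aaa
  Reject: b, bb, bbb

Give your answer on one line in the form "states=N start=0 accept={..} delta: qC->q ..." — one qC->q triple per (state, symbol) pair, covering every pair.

states=2 start=0 accept={1} delta: 0a->1 0b->0 1a->1 1b->1

Fold the examples into a partial DFA from state 0: repeatedly fix the first undefined (state, symbol) met by the shortest-then-alphabetical prefix, trying targets in increasing order and rejecting any under which an Accept and a Reject string meet in one state with the same remainder; add a state when all current targets are rejected. Accepting states are where Accept strings end.
a: 0a undefined. 0a->0: no, ab/b meet in 0 with "b" left. Open state 1: 0a->1.
b: 0b undefined. 0b->0: ok.
aa: 1a undefined. 1a->0: no, aab/b meet in 0. 1a->1: ok.
ab: 1b undefined. 1b->0: no, ab/b meet in 0. 1b->1: ok.
All examples now run through 2 states with every (state, symbol) defined. Accept strings end in {1}, Reject strings end in {0}; accept={1}.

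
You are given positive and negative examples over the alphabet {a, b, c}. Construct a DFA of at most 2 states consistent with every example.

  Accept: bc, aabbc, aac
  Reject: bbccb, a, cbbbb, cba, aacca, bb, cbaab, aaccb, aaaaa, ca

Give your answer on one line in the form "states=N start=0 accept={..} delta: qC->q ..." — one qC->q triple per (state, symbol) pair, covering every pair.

states=2 start=0 accept={1} delta: 0a->0 0b->0 0c->1 1a->0 1b->0 1c->0

Fold the examples into a partial DFA from state 0: repeatedly fix the first undefined (state, symbol) met by the shortest-then-alphabetical prefix, trying targets in increasing order and rejecting any under which an Accept and a Reject string meet in one state with the same remainder; add a state when all current targets are rejected. Accepting states are where Accept strings end.
a: 0a undefined. 0a->0: ok.
b: 0b undefined. 0b->0: ok.
c: 0c undefined. 0c->0: no, bc/bbccb meet in 0. Open state 1: 0c->1.
ca: 1a undefined. 1a->0: ok.
cb: 1b undefined. 1b->0: ok.
aacc: 1c undefined. 1c->0: ok.
All examples now run through 2 states with every (state, symbol) defined. Accept strings end in {1}, Reject strings end in {0}; accept={1}.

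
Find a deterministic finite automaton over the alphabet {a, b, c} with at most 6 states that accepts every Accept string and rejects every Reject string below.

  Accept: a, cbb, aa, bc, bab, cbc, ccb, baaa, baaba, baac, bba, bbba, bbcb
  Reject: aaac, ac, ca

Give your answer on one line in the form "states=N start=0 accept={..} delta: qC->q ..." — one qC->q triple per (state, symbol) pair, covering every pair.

Fold the examples into a partial DFA from state 0: repeatedly fix the first undefined (state, symbol) met by the shortest-then-alphabetical prefix, trying targets in increasing order and rejecting any under which an Accept and a Reject string meet in one state with the same remainder; add a state when all current targets are rejected. Accepting states are where Accept strings end.
a: 0a undefined. 0a->0: ok.
b: 0b undefined. 0b->0: no, bc/aaac meet in 0 with "c" left. Open state 1: 0b->1.
c: 0c undefined. 0c->0: no, a/aaac meet in 0. 0c->1: ok.
ba: 1a undefined. 1a->0: no, a/ca meet in 0. 1a->1: no, baaa/aaac meet in 1. Open state 2: 1a->2.
bb: 1b undefined. 1b->0: no, cbb/aaac meet in 1. 1b->1: no, cbb/aaac meet in 1. 1b->2: ok.
bc: 1c undefined. 1c->0: no, ccb/aaac meet in 1. 1c->1: no, bc/aaac meet in 1. 1c->2: no, bc/ca meet in 2. Open state 3: 1c->3.
baa: 2a undefined. 2a->0: no, baaba/ca meet in 2. 2a->1: no, baaa/ca meet in 2. 2a->2: no, baaa/ca meet in 2. 2a->3: ok.
bab: 2b undefined. 2b->0: ok.
bbc: 2c undefined. 2c->0: no, bbcb/aaac meet in 1. 2c->1: no, cbc/aaac meet in 1. 2c->2: no, cbc/ca meet in 2. 2c->3: ok.
ccb: 3b undefined. 3b->0: ok.
baaa: 3a undefined. 3a->0: ok.
baac: 3c undefined. 3c->0: ok.
All examples now run through 4 states with every (state, symbol) defined. Accept strings end in {0,3}, Reject strings end in {1,2}; accept={0,3}.

states=4 start=0 accept={0,3} delta: 0a->0 0b->1 0c->1 1a->2 1b->2 1c->3 2a->3 2b->0 2c->3 3a->0 3b->0 3c->0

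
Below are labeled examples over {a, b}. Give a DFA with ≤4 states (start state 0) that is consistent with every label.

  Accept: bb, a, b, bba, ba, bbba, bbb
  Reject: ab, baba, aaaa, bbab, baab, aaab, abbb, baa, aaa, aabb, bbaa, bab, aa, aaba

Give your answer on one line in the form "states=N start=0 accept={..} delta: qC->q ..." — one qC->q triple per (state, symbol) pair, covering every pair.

Grow the machine one transition at a time. Run the examples from 0; the earliest place one falls off (shortest prefix, ties alphabetical) gets sent to the lowest-numbered state that keeps every Accept/Reject pair distinguishable — a pair clashes when both reach the same state with identical unread suffix — and to a fresh state only if none does.
a: 0a undefined. 0a->0: no, bb/aabb meet in 0 with "bb" left. Open state 1: 0a->1.
b: 0b undefined. 0b->0: ok.
aa: 1a undefined. 1a->0: no, bb/aaaa meet in 0. 1a->1: no, a/aaaa meet in 1. Open state 2: 1a->2.
ab: 1b undefined. 1b->0: no, bb/ab meet in 0. 1b->1: no, a/ab meet in 1. 1b->2: ok.
aaa: 2a undefined. 2a->0: no, bb/baba meet in 0. 2a->1: no, a/baba meet in 1. 2a->2: ok.
aab: 2b undefined. 2b->0: no, bb/baab meet in 0. 2b->1: no, a/baab meet in 1. 2b->2: ok.
All examples now run through 3 states with every (state, symbol) defined. Accept strings end in {0,1}, Reject strings end in {2}; accept={0,1}.

states=3 start=0 accept={0,1} delta: 0a->1 0b->0 1a->2 1b->2 2a->2 2b->2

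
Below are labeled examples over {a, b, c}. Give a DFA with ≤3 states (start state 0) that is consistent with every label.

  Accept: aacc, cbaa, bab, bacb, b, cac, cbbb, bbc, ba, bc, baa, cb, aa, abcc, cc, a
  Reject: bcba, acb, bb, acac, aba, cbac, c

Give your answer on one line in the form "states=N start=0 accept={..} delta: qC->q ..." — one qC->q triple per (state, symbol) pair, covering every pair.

Grow the machine one transition at a time. Run the examples from 0; the earliest place one falls off (shortest prefix, ties alphabetical) gets sent to the lowest-numbered state that keeps every Accept/Reject pair distinguishable — a pair clashes when both reach the same state with identical unread suffix — and to a fresh state only if none does.
a: 0a undefined. 0a->0: no, cac/acac meet in 0 with "cac" left. Open state 1: 0a->1.
b: 0b undefined. 0b->0: no, bacb/acb meet in 1 with "cb" left. 0b->1: ok.
c: 0c undefined. 0c->0: no, cc/c meet in 0. 0c->1: no, b/c meet in 1. Open state 2: 0c->2.
aa: 1a undefined. 1a->0: ok.
ab: 1b undefined. 1b->0: no, bab/aba meet in 1. 1b->1: no, bab/bb meet in 1. 1b->2: ok.
ac: 1c undefined. 1c->0: no, bab/acb meet in 1. 1c->1: ok.
ca: 2a undefined. 2a->0: no, cac/acb meet in 2. 2a->1: no, bab/bcba meet in 1. 2a->2: ok.
cb: 2b undefined. 2b->0: no, bab/cbac meet in 1. 2b->1: ok.
cc: 2c undefined. 2c->0: no, abcc/bcba meet in 2. 2c->1: ok.
All examples now run through 3 states with every (state, symbol) defined. Accept strings end in {0,1}, Reject strings end in {2}; accept={0,1}.

states=3 start=0 accept={0,1} delta: 0a->1 0b->1 0c->2 1a->0 1b->2 1c->1 2a->2 2b->1 2c->1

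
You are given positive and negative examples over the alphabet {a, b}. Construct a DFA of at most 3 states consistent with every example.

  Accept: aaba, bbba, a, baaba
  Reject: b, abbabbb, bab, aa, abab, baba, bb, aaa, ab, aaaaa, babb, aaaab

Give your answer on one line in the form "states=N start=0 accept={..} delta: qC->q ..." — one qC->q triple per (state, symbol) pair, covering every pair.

states=3 start=0 accept={1} delta: 0a->1 0b->0 1a->2 1b->2 2a->0 2b->0

Grow the machine one transition at a time. Run the examples from 0; the earliest place one falls off (shortest prefix, ties alphabetical) gets sent to the lowest-numbered state that keeps every Accept/Reject pair distinguishable — a pair clashes when both reach the same state with identical unread suffix — and to a fresh state only if none does.
a: 0a undefined. 0a->0: no, a/aa meet in 0. Open state 1: 0a->1.
b: 0b undefined. 0b->0: ok.
aa: 1a undefined. 1a->0: no, aaba/aaa meet in 1. 1a->1: no, aaba/baba meet in 1 with "ba" left. Open state 2: 1a->2.
ab: 1b undefined. 1b->0: no, bbba/baba meet in 1. 1b->1: no, bbba/bab meet in 1. 1b->2: ok.
aaa: 2a undefined. 2a->0: ok.
aab: 2b undefined. 2b->0: ok.
All examples now run through 3 states with every (state, symbol) defined. Accept strings end in {1}, Reject strings end in {0,2}; accept={1}.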